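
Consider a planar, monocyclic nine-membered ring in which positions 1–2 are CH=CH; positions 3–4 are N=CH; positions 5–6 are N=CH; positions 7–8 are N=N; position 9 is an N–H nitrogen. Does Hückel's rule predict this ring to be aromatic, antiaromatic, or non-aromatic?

Aromatic

All ring atoms are sp² and supply a p orbital to the ring (each doubly-bonded ring atom is sp² with one p-orbital electron; the doubly-bonded nitrogens are pyridine-type — their lone pairs lie in the ring plane, leaving one electron in the p orbital; the pyrrole-type nitrogen donates its lone pair from the p orbital); the conjugation is uninterrupted.
Tallying contributions gives 4 × 2 = 8 from the double-bond units + 2 from the NH atom = 10.
That gives a 4n+2 count (10, n = 2).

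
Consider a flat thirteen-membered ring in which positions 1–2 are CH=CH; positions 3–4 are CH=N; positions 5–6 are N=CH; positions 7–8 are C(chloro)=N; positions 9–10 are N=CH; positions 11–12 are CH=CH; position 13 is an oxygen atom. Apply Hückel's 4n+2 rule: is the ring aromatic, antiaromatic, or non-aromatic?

Aromatic

Every ring atom contributes a p orbital perpendicular to the ring (each doubly-bonded ring atom is sp² with one p-orbital electron; the doubly-bonded nitrogens are pyridine-type — their lone pairs lie in the ring plane, leaving one electron in the p orbital; the oxygen donates one lone pair from its p orbital), so the π system is cyclic and fully conjugated.
Counting π electrons: 6 × 2 = 12 from the double-bond units + 2 from the O atom = 14.
14 = 4(3) + 2, which satisfies Hückel's 4n+2 rule.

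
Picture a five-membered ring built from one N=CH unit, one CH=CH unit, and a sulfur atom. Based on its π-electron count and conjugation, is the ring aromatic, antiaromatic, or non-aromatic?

Every ring atom contributes a p orbital perpendicular to the ring (each doubly-bonded ring atom is sp² with one p-orbital electron; each sp² =N– keeps its lone pair in-plane and puts one electron into the π system; the sulfur donates one lone pair from its p orbital), so the π system is cyclic and fully conjugated.
Counting π electrons: 2 × 2 = 4 from the double-bond units + 2 from the S atom = 6.
6 = 4(1) + 2, which satisfies Hückel's 4n+2 rule.

Aromatic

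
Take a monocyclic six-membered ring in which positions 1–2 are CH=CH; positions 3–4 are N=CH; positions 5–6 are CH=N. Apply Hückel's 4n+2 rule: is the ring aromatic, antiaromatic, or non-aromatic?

All ring atoms are sp² and supply a p orbital to the ring (every atom in a ring double bond is sp² and brings one electron to the p orbital; each =N– nitrogen is pyridine-type (lone pair in the sp² plane, one electron in the p orbital)); the conjugation is uninterrupted.
Adding the contributions, 3 × 2 = 6 from the 3 double-bond units.
Since 6 = 4·1 + 2, the ring meets the 4n+2 criterion.

Aromatic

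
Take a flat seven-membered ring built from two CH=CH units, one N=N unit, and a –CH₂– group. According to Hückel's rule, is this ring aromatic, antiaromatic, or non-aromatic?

Non-aromatic

Because the tetrahedral CH₂ carbon is sp³ and has no p orbital in the ring π system at the CH2 position, the π system cannot extend all the way around the ring.
A ring that is not fully conjugated cannot be aromatic or antiaromatic regardless of its π-electron count.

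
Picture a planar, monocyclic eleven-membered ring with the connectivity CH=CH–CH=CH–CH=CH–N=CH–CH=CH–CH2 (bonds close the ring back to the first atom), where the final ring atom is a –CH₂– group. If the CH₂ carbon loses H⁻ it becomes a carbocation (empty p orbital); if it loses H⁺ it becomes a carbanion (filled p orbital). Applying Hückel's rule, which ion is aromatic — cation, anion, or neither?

The cation

Once that carbon is sp², every ring atom has a p orbital and both ions are fully conjugated.
Cation: 5 × 2 + 0 = 10 π electrons → 4(2)+2, aromatic.
Anion: 5 × 2 + 2 = 12 π electrons → 4(3), antiaromatic.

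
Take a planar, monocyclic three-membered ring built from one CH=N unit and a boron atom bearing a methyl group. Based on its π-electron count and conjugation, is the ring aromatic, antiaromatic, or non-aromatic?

All ring atoms are sp² and supply a p orbital to the ring (every atom in a ring double bond is sp² and brings one electron to the p orbital; each sp² =N– keeps its lone pair in-plane and puts one electron into the π system; the boron has an empty p orbital); the conjugation is uninterrupted.
Tallying contributions gives 1 × 2 = 2 from the double-bond unit + 0 from the B(methyl) atom = 2.
2 = 4(0) + 2, which satisfies Hückel's 4n+2 rule.

Aromatic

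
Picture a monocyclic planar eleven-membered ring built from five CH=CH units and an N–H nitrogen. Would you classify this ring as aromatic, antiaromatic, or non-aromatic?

Check conjugation: every atom in a ring double bond is sp² and brings one electron to the p orbital; the pyrrole-type nitrogen donates its lone pair from the p orbital — every position has a p orbital, so the cyclic π system is continuous.
Adding the contributions, 5 × 2 = 10 from the double-bond units + 2 from the NH atom = 12.
12 = 4(3); a planar, fully conjugated 4n system is antiaromatic.

Antiaromatic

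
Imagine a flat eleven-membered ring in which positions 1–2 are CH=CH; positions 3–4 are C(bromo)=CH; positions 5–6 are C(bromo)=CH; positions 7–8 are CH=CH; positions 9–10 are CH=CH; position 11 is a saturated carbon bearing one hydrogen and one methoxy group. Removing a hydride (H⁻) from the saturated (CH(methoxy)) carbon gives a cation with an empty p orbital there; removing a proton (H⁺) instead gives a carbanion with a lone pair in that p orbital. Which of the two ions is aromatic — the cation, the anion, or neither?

The cation

In either ion the ring is fully conjugated: every atom, including the new sp² carbon, supplies a p orbital.
Cation: 5 × 2 + 0 = 10 π electrons → 4(2)+2, aromatic.
Anion: 5 × 2 + 2 = 12 π electrons → 4(3), antiaromatic.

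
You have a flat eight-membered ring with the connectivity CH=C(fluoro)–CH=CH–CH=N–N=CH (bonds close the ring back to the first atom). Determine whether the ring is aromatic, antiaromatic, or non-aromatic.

All ring atoms are sp² and supply a p orbital to the ring (every atom in a ring double bond is sp² and brings one electron to the p orbital; the doubly-bonded nitrogens are pyridine-type — their lone pairs lie in the ring plane, leaving one electron in the p orbital); the conjugation is uninterrupted.
Counting π electrons: 4 × 2 = 8 from the 4 double-bond units.
8 = 4(2); a planar, fully conjugated 4n system is antiaromatic.

Antiaromatic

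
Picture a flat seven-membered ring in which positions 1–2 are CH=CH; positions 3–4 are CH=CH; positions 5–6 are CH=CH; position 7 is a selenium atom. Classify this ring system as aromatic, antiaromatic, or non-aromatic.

Every ring atom contributes a p orbital perpendicular to the ring (every atom in a ring double bond is sp² and brings one electron to the p orbital; the selenium donates one lone pair from its p orbital), so the π system is cyclic and fully conjugated.
Adding the contributions, 3 × 2 = 6 from the double-bond units + 2 from the Se atom = 8.
A 4n π count (8, n = 2) in a planar conjugated ring means antiaromatic.

Antiaromatic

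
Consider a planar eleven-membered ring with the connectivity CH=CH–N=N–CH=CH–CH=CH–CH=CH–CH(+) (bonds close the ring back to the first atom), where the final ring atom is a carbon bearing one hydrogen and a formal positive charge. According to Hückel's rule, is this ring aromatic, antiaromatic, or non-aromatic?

Every ring atom contributes a p orbital perpendicular to the ring (every atom in a ring double bond is sp² and brings one electron to the p orbital; each =N– nitrogen is pyridine-type (lone pair in the sp² plane, one electron in the p orbital); the carbocation has an empty p orbital), so the π system is cyclic and fully conjugated.
Adding the contributions, 5 × 2 = 10 from the double-bond units + 0 from the CH(+) atom = 10.
10 = 4(2) + 2, which satisfies Hückel's 4n+2 rule.

Aromatic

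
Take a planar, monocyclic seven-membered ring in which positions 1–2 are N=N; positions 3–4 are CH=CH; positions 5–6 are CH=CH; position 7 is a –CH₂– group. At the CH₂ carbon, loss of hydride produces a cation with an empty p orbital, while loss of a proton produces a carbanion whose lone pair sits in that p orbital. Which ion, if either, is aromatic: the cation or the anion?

The cation

Once that carbon is sp², every ring atom has a p orbital and both ions are fully conjugated.
Cation: 3 × 2 + 0 = 6 π electrons → 4(1)+2, aromatic.
Anion: 3 × 2 + 2 = 8 π electrons → 4(2), antiaromatic.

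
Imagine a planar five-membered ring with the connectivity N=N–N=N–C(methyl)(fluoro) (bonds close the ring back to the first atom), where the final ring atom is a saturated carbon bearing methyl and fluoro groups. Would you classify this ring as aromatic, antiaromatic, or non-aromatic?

Non-aromatic

The C(methyl)(fluoro) position has four σ bonds — that saturated carbon is sp³ and has no p orbital in the ring π system — so the cyclic conjugation is interrupted.
Broken conjugation rules out both aromaticity and antiaromaticity.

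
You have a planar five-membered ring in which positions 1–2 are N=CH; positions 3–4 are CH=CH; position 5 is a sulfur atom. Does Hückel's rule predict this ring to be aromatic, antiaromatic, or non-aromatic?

All ring atoms are sp² and supply a p orbital to the ring (the double-bond atoms are sp², each contributing one p electron; each =N– nitrogen is pyridine-type (lone pair in the sp² plane, one electron in the p orbital); the sulfur donates one lone pair from its p orbital); the conjugation is uninterrupted.
π-electron count: 2 × 2 = 4 from the double-bond units + 2 from the S atom = 6.
That gives a 4n+2 count (6, n = 1).

Aromatic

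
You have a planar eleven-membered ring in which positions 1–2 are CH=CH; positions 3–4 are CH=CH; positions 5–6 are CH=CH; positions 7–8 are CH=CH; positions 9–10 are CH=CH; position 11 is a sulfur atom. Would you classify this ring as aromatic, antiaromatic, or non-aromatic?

All ring atoms are sp² and supply a p orbital to the ring (each doubly-bonded ring atom is sp² with one p-orbital electron; the sulfur donates one lone pair from its p orbital); the conjugation is uninterrupted.
Tallying contributions gives 5 × 2 = 10 from the double-bond units + 2 from the S atom = 12.
With 12 = 4·3 π electrons, Hückel's rule classifies the planar ring as antiaromatic.

Antiaromatic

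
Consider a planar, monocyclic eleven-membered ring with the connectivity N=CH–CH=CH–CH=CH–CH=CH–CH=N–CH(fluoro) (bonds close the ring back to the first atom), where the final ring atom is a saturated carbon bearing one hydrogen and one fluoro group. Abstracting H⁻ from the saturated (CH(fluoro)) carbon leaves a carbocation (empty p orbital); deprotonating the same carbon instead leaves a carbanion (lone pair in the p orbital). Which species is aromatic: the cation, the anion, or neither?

Both ions have a continuous loop of p orbitals — each ring atom is sp².
Cation: 5 × 2 + 0 = 10 π electrons → 4(2)+2, aromatic.
Anion: 5 × 2 + 2 = 12 π electrons → 4(3), antiaromatic.

The cation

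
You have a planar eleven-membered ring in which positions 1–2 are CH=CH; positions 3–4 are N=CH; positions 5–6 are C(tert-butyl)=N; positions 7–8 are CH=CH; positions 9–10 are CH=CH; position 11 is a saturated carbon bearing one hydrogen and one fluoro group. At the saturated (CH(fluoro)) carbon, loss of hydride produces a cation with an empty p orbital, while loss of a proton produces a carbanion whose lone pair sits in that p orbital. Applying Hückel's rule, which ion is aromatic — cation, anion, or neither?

In both ions every ring atom is sp² and contributes a p orbital, so both rings are fully conjugated.
Cation: 5 × 2 + 0 = 10 π electrons → 4(2)+2, aromatic.
Anion: 5 × 2 + 2 = 12 π electrons → 4(3), antiaromatic.

The cation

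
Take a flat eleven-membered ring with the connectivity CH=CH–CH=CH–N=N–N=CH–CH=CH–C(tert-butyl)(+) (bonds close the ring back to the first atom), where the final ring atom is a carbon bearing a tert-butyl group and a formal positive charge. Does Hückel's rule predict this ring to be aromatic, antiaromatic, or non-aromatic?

All ring atoms are sp² and supply a p orbital to the ring (each doubly-bonded ring atom is sp² with one p-orbital electron; each =N– nitrogen is pyridine-type (lone pair in the sp² plane, one electron in the p orbital); the carbocation has an empty p orbital); the conjugation is uninterrupted.
Tallying contributions gives 5 × 2 = 10 from the double-bond units + 0 from the C(tert-butyl)(+) atom = 10.
With 10 π electrons (n = 2), the Hückel 4n+2 condition holds.

Aromatic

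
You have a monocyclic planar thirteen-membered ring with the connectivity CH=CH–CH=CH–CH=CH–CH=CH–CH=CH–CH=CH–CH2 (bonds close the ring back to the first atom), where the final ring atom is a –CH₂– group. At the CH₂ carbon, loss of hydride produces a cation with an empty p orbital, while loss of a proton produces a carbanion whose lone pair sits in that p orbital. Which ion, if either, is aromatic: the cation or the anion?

In both ions every ring atom is sp² and contributes a p orbital, so both rings are fully conjugated.
Cation: 6 × 2 + 0 = 12 π electrons → 4(3), antiaromatic.
Anion: 6 × 2 + 2 = 14 π electrons → 4(3)+2, aromatic.

The anion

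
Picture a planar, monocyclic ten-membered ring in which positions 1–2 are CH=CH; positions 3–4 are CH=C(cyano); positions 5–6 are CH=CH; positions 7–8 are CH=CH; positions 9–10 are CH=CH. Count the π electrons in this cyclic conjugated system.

Every ring atom contributes a p orbital perpendicular to the ring (the double-bond atoms are sp², each contributing one p electron), so the π system is cyclic and fully conjugated.
Counting π electrons: 5 × 2 = 10 from the 5 double-bond units.

10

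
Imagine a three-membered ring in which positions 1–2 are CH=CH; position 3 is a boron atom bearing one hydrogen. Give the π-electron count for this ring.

2

Check conjugation: the double-bond atoms are sp², each contributing one p electron; the boron has an empty p orbital — every position has a p orbital, so the cyclic π system is continuous.
Tallying contributions gives 1 × 2 = 2 from the double-bond unit + 0 from the BH atom = 2.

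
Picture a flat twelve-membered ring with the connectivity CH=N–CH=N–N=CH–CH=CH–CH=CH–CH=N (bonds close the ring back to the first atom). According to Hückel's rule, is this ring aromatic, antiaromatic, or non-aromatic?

Antiaromatic

Check conjugation: every atom in a ring double bond is sp² and brings one electron to the p orbital; the doubly-bonded nitrogens are pyridine-type — their lone pairs lie in the ring plane, leaving one electron in the p orbital — every position has a p orbital, so the cyclic π system is continuous.
π-electron count: 6 × 2 = 12 from the 6 double-bond units.
With 12 = 4·3 π electrons, Hückel's rule classifies the planar ring as antiaromatic.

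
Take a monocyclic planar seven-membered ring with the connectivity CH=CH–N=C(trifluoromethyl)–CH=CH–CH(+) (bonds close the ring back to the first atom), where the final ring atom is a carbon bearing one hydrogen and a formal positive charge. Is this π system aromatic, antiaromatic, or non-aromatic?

Aromatic

Check conjugation: each doubly-bonded ring atom is sp² with one p-orbital electron; each =N– nitrogen is pyridine-type (lone pair in the sp² plane, one electron in the p orbital); the carbocation has an empty p orbital — every position has a p orbital, so the cyclic π system is continuous.
Tallying contributions gives 3 × 2 = 6 from the double-bond units + 0 from the CH(+) atom = 6.
6 = 4(1) + 2, which satisfies Hückel's 4n+2 rule.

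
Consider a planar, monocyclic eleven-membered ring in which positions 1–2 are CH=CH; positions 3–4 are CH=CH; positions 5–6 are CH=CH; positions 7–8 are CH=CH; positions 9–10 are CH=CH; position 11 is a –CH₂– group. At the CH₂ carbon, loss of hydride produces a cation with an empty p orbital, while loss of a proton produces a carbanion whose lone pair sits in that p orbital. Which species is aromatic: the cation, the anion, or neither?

Once that carbon is sp², every ring atom has a p orbital and both ions are fully conjugated.
Cation: 5 × 2 + 0 = 10 π electrons → 4(2)+2, aromatic.
Anion: 5 × 2 + 2 = 12 π electrons → 4(3), antiaromatic.

The cation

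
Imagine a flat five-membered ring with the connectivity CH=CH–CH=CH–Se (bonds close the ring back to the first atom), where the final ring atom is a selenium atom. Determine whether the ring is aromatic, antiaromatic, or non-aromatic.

The p orbitals form a continuous loop: the double-bond atoms are sp², each contributing one p electron; the selenium donates one lone pair from its p orbital. The ring is fully conjugated.
π-electron count: 2 × 2 = 4 from the double-bond units + 2 from the Se atom = 6.
Since 6 = 4·1 + 2, the ring meets the 4n+2 criterion.
(The species described is selenophene.)

Aromatic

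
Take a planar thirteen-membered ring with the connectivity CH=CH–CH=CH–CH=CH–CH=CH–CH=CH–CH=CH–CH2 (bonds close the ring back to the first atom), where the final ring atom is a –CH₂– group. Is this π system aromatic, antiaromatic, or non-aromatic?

Non-aromatic

Because the tetrahedral CH₂ carbon is sp³ and has no p orbital in the ring π system at the CH2 position, the π system cannot extend all the way around the ring.
Without a continuous loop of overlapping p orbitals the Hückel electron count never comes into play.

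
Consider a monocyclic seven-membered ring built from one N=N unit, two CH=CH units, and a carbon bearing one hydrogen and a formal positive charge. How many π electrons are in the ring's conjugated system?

6

The p orbitals form a continuous loop: the double-bond atoms are sp², each contributing one p electron; each sp² =N– keeps its lone pair in-plane and puts one electron into the π system; the carbocation has an empty p orbital. The ring is fully conjugated.
Tallying contributions gives 3 × 2 = 6 from the double-bond units + 0 from the CH(+) atom = 6.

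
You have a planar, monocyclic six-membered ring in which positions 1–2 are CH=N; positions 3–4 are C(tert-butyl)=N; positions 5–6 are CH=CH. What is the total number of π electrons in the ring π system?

6

Check conjugation: the double-bond atoms are sp², each contributing one p electron; the doubly-bonded nitrogens are pyridine-type — their lone pairs lie in the ring plane, leaving one electron in the p orbital — every position has a p orbital, so the cyclic π system is continuous.
Counting π electrons: 3 × 2 = 6 from the 3 double-bond units.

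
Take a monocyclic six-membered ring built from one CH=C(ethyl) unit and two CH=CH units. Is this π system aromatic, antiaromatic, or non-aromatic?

Aromatic

Check conjugation: each doubly-bonded ring atom is sp² with one p-orbital electron — every position has a p orbital, so the cyclic π system is continuous.
Tallying contributions gives 3 × 2 = 6 from the 3 double-bond units.
With 6 π electrons (n = 1), the Hückel 4n+2 condition holds.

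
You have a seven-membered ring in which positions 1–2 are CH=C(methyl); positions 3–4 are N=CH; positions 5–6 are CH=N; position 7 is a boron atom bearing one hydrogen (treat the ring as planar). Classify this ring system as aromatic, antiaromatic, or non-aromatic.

Aromatic

Every ring atom contributes a p orbital perpendicular to the ring (every atom in a ring double bond is sp² and brings one electron to the p orbital; each sp² =N– keeps its lone pair in-plane and puts one electron into the π system; the boron has an empty p orbital), so the π system is cyclic and fully conjugated.
Tallying contributions gives 3 × 2 = 6 from the double-bond units + 0 from the BH atom = 6.
6 = 4(1) + 2, which satisfies Hückel's 4n+2 rule.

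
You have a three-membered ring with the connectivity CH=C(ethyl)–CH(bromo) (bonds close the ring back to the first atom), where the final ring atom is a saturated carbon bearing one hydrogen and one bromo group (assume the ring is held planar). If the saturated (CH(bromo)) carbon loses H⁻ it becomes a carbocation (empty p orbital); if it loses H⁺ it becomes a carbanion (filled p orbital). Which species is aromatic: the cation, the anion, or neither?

The cation

Both ions have a continuous loop of p orbitals — each ring atom is sp².
Cation: 1 × 2 + 0 = 2 π electrons → 4(0)+2, aromatic.
Anion: 1 × 2 + 2 = 4 π electrons → 4(1), antiaromatic.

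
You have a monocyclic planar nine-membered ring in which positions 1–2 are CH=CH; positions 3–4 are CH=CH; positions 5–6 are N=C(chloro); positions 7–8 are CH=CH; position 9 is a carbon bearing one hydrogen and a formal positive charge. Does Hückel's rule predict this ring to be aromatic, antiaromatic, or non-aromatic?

Antiaromatic

The p orbitals form a continuous loop: the double-bond atoms are sp², each contributing one p electron; each sp² =N– keeps its lone pair in-plane and puts one electron into the π system; the carbocation has an empty p orbital. The ring is fully conjugated.
Adding the contributions, 4 × 2 = 8 from the double-bond units + 0 from the CH(+) atom = 8.
8 is a 4n count (n = 2), so the planar conjugated ring is antiaromatic.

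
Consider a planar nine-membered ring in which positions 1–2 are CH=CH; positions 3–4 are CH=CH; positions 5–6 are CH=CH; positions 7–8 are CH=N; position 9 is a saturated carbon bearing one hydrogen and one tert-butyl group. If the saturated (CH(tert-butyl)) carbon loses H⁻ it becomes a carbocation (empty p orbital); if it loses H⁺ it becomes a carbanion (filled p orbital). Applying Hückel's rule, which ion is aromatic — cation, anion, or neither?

In both ions every ring atom is sp² and contributes a p orbital, so both rings are fully conjugated.
Cation: 4 × 2 + 0 = 8 π electrons → 4(2), antiaromatic.
Anion: 4 × 2 + 2 = 10 π electrons → 4(2)+2, aromatic.

The anion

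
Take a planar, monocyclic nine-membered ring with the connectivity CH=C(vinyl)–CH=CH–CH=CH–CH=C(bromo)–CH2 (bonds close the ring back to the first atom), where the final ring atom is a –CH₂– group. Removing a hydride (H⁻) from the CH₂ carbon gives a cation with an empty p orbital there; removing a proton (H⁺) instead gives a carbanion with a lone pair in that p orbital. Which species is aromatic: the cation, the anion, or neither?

The anion

In both ions every ring atom is sp² and contributes a p orbital, so both rings are fully conjugated.
Cation: 4 × 2 + 0 = 8 π electrons → 4(2), antiaromatic.
Anion: 4 × 2 + 2 = 10 π electrons → 4(2)+2, aromatic.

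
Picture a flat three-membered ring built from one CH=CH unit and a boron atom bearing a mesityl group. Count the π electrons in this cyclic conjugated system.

The p orbitals form a continuous loop: every atom in a ring double bond is sp² and brings one electron to the p orbital; the boron has an empty p orbital. The ring is fully conjugated.
Tallying contributions gives 1 × 2 = 2 from the double-bond unit + 0 from the B(mesityl) atom = 2.

2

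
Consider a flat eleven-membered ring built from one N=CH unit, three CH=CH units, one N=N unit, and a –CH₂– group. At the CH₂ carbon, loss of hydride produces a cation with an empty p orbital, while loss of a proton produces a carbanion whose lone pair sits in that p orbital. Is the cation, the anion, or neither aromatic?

The cation

In both ions every ring atom is sp² and contributes a p orbital, so both rings are fully conjugated.
Cation: 5 × 2 + 0 = 10 π electrons → 4(2)+2, aromatic.
Anion: 5 × 2 + 2 = 12 π electrons → 4(3), antiaromatic.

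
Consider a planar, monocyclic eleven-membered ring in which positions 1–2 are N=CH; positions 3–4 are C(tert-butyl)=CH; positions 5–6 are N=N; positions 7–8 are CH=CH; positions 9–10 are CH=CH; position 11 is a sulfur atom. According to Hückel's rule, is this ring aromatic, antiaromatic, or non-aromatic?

Every ring atom contributes a p orbital perpendicular to the ring (the double-bond atoms are sp², each contributing one p electron; each =N– nitrogen is pyridine-type (lone pair in the sp² plane, one electron in the p orbital); the sulfur donates one lone pair from its p orbital), so the π system is cyclic and fully conjugated.
π-electron count: 5 × 2 = 10 from the double-bond units + 2 from the S atom = 12.
12 = 4(3); a planar, fully conjugated 4n system is antiaromatic.

Antiaromatic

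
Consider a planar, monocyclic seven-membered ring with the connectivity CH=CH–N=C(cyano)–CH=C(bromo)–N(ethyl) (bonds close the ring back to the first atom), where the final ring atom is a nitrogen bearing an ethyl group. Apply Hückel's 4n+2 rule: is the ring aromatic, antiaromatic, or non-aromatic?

The p orbitals form a continuous loop: every atom in a ring double bond is sp² and brings one electron to the p orbital; the doubly-bonded nitrogens are pyridine-type — their lone pairs lie in the ring plane, leaving one electron in the p orbital; the pyrrole-type nitrogen donates its lone pair from the p orbital. The ring is fully conjugated.
Adding the contributions, 3 × 2 = 6 from the double-bond units + 2 from the N(ethyl) atom = 8.
With 8 = 4·2 π electrons, Hückel's rule classifies the planar ring as antiaromatic.

Antiaromatic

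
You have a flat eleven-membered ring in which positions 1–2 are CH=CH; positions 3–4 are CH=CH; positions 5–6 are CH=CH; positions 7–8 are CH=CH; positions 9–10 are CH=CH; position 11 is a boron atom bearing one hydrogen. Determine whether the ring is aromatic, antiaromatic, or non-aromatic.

Aromatic

The p orbitals form a continuous loop: every atom in a ring double bond is sp² and brings one electron to the p orbital; the boron has an empty p orbital. The ring is fully conjugated.
Tallying contributions gives 5 × 2 = 10 from the double-bond units + 0 from the BH atom = 10.
10 = 4(2) + 2, which satisfies Hückel's 4n+2 rule.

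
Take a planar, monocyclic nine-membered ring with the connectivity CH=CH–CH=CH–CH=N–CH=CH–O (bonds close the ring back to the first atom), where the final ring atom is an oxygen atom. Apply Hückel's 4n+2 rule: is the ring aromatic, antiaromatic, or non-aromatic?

All ring atoms are sp² and supply a p orbital to the ring (each doubly-bonded ring atom is sp² with one p-orbital electron; each sp² =N– keeps its lone pair in-plane and puts one electron into the π system; the oxygen donates one lone pair from its p orbital); the conjugation is uninterrupted.
π-electron count: 4 × 2 = 8 from the double-bond units + 2 from the O atom = 10.
10 = 4(2) + 2, which satisfies Hückel's 4n+2 rule.

Aromatic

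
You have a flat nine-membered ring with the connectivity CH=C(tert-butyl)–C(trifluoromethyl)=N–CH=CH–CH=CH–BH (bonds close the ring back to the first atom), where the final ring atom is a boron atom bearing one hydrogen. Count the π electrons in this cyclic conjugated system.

8

Every ring atom contributes a p orbital perpendicular to the ring (the double-bond atoms are sp², each contributing one p electron; each =N– nitrogen is pyridine-type (lone pair in the sp² plane, one electron in the p orbital); the boron has an empty p orbital), so the π system is cyclic and fully conjugated.
Adding the contributions, 4 × 2 = 8 from the double-bond units + 0 from the BH atom = 8.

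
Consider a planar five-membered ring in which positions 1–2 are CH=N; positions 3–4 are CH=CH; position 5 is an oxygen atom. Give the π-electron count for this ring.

All ring atoms are sp² and supply a p orbital to the ring (the double-bond atoms are sp², each contributing one p electron; the doubly-bonded nitrogens are pyridine-type — their lone pairs lie in the ring plane, leaving one electron in the p orbital; the oxygen donates one lone pair from its p orbital); the conjugation is uninterrupted.
π-electron count: 2 × 2 = 4 from the double-bond units + 2 from the O atom = 6.

6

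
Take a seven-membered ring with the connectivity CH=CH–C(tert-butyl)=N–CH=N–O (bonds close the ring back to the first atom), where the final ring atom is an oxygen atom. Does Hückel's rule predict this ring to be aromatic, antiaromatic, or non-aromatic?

The p orbitals form a continuous loop: the double-bond atoms are sp², each contributing one p electron; the doubly-bonded nitrogens are pyridine-type — their lone pairs lie in the ring plane, leaving one electron in the p orbital; the oxygen donates one lone pair from its p orbital. The ring is fully conjugated.
Adding the contributions, 3 × 2 = 6 from the double-bond units + 2 from the O atom = 8.
With 8 = 4·2 π electrons, Hückel's rule classifies the planar ring as antiaromatic.

Antiaromatic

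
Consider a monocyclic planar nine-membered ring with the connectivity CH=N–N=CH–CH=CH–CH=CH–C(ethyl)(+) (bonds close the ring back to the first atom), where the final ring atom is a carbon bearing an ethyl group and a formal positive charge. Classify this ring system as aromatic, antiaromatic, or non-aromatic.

The p orbitals form a continuous loop: every atom in a ring double bond is sp² and brings one electron to the p orbital; each sp² =N– keeps its lone pair in-plane and puts one electron into the π system; the carbocation has an empty p orbital. The ring is fully conjugated.
Counting π electrons: 4 × 2 = 8 from the double-bond units + 0 from the C(ethyl)(+) atom = 8.
8 = 4(2); a planar, fully conjugated 4n system is antiaromatic.

Antiaromatic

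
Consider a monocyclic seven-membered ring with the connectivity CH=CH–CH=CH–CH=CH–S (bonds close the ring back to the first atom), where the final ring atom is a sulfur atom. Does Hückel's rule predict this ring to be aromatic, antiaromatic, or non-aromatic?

Antiaromatic

The p orbitals form a continuous loop: every atom in a ring double bond is sp² and brings one electron to the p orbital; the sulfur donates one lone pair from its p orbital. The ring is fully conjugated.
π-electron count: 3 × 2 = 6 from the double-bond units + 2 from the S atom = 8.
With 8 = 4·2 π electrons, Hückel's rule classifies the planar ring as antiaromatic.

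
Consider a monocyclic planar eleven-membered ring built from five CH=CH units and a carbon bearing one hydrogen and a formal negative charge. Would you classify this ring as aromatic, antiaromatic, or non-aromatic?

Antiaromatic

The p orbitals form a continuous loop: every atom in a ring double bond is sp² and brings one electron to the p orbital; the carbanion's lone pair occupies the p orbital. The ring is fully conjugated.
π-electron count: 5 × 2 = 10 from the double-bond units + 2 from the CH(-) atom = 12.
With 12 = 4·3 π electrons, Hückel's rule classifies the planar ring as antiaromatic.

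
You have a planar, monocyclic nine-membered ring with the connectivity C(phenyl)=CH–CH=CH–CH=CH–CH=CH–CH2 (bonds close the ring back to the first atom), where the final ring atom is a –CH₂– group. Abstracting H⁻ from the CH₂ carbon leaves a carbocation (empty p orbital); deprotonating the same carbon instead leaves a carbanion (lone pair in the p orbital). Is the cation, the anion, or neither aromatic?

The anion

In both ions every ring atom is sp² and contributes a p orbital, so both rings are fully conjugated.
Cation: 4 × 2 + 0 = 8 π electrons → 4(2), antiaromatic.
Anion: 4 × 2 + 2 = 10 π electrons → 4(2)+2, aromatic.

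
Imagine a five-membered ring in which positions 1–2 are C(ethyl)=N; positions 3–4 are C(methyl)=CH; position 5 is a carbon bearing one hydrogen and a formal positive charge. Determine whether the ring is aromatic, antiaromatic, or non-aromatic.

Every ring atom contributes a p orbital perpendicular to the ring (every atom in a ring double bond is sp² and brings one electron to the p orbital; each =N– nitrogen is pyridine-type (lone pair in the sp² plane, one electron in the p orbital); the carbocation has an empty p orbital), so the π system is cyclic and fully conjugated.
Adding the contributions, 2 × 2 = 4 from the double-bond units + 0 from the CH(+) atom = 4.
4 = 4(1); a planar, fully conjugated 4n system is antiaromatic.

Antiaromatic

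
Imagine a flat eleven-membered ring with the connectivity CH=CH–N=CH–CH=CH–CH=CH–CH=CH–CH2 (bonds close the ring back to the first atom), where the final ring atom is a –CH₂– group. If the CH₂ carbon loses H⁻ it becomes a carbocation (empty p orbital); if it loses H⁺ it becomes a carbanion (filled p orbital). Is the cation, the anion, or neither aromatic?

The cation

Both ions have a continuous loop of p orbitals — each ring atom is sp².
Cation: 5 × 2 + 0 = 10 π electrons → 4(2)+2, aromatic.
Anion: 5 × 2 + 2 = 12 π electrons → 4(3), antiaromatic.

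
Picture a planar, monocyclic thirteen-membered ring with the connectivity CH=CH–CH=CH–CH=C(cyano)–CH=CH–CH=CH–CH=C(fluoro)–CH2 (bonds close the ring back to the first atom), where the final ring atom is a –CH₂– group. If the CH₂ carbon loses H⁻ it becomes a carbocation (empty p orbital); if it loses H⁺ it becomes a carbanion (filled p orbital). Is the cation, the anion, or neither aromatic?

In either ion the ring is fully conjugated: every atom, including the new sp² carbon, supplies a p orbital.
Cation: 6 × 2 + 0 = 12 π electrons → 4(3), antiaromatic.
Anion: 6 × 2 + 2 = 14 π electrons → 4(3)+2, aromatic.

The anion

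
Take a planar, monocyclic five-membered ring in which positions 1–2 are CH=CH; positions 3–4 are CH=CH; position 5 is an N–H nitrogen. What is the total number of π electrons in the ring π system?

6

Check conjugation: the double-bond atoms are sp², each contributing one p electron; the pyrrole-type nitrogen donates its lone pair from the p orbital — every position has a p orbital, so the cyclic π system is continuous.
Tallying contributions gives 2 × 2 = 4 from the double-bond units + 2 from the NH atom = 6.
(The species described is pyrrole.)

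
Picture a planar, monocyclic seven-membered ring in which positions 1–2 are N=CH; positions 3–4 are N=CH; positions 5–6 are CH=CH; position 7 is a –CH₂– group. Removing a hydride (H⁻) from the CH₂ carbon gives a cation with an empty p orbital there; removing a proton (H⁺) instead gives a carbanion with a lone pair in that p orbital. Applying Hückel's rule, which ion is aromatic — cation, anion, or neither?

The cation

In either ion the ring is fully conjugated: every atom, including the new sp² carbon, supplies a p orbital.
Cation: 3 × 2 + 0 = 6 π electrons → 4(1)+2, aromatic.
Anion: 3 × 2 + 2 = 8 π electrons → 4(2), antiaromatic.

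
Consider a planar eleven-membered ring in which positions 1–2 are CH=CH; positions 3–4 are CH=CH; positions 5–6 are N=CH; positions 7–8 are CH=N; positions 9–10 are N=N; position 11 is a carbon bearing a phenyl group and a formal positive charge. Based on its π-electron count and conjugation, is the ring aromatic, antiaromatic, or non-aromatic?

Aromatic

The p orbitals form a continuous loop: every atom in a ring double bond is sp² and brings one electron to the p orbital; each =N– nitrogen is pyridine-type (lone pair in the sp² plane, one electron in the p orbital); the carbocation has an empty p orbital. The ring is fully conjugated.
Tallying contributions gives 5 × 2 = 10 from the double-bond units + 0 from the C(phenyl)(+) atom = 10.
With 10 π electrons (n = 2), the Hückel 4n+2 condition holds.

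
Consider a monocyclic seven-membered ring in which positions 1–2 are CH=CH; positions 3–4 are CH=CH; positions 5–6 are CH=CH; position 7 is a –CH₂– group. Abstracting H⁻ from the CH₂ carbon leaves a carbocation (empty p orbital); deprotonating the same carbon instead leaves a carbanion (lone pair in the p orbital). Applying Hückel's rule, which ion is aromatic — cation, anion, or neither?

In either ion the ring is fully conjugated: every atom, including the new sp² carbon, supplies a p orbital.
Cation: 3 × 2 + 0 = 6 π electrons → 4(1)+2, aromatic.
Anion: 3 × 2 + 2 = 8 π electrons → 4(2), antiaromatic.

The cation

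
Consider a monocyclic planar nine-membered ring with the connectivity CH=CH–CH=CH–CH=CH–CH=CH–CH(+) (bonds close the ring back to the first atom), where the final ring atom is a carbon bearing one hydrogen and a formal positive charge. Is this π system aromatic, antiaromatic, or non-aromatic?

Antiaromatic

The p orbitals form a continuous loop: each doubly-bonded ring atom is sp² with one p-orbital electron; the carbocation has an empty p orbital. The ring is fully conjugated.
Counting π electrons: 4 × 2 = 8 from the double-bond units + 0 from the CH(+) atom = 8.
With 8 = 4·2 π electrons, Hückel's rule classifies the planar ring as antiaromatic.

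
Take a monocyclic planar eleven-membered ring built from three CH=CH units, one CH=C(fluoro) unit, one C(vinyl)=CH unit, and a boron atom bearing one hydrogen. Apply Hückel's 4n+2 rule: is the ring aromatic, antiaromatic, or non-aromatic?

The p orbitals form a continuous loop: the double-bond atoms are sp², each contributing one p electron; the boron has an empty p orbital. The ring is fully conjugated.
Counting π electrons: 5 × 2 = 10 from the double-bond units + 0 from the BH atom = 10.
With 10 π electrons (n = 2), the Hückel 4n+2 condition holds.

Aromatic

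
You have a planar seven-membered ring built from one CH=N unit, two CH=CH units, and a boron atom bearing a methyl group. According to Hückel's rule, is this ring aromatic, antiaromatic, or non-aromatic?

The p orbitals form a continuous loop: each doubly-bonded ring atom is sp² with one p-orbital electron; the doubly-bonded nitrogens are pyridine-type — their lone pairs lie in the ring plane, leaving one electron in the p orbital; the boron has an empty p orbital. The ring is fully conjugated.
π-electron count: 3 × 2 = 6 from the double-bond units + 0 from the B(methyl) atom = 6.
Since 6 = 4·1 + 2, the ring meets the 4n+2 criterion.

Aromatic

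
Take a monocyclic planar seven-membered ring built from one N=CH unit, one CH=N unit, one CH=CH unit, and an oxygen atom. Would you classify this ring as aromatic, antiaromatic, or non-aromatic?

Check conjugation: every atom in a ring double bond is sp² and brings one electron to the p orbital; the doubly-bonded nitrogens are pyridine-type — their lone pairs lie in the ring plane, leaving one electron in the p orbital; the oxygen donates one lone pair from its p orbital — every position has a p orbital, so the cyclic π system is continuous.
Counting π electrons: 3 × 2 = 6 from the double-bond units + 2 from the O atom = 8.
With 8 = 4·2 π electrons, Hückel's rule classifies the planar ring as antiaromatic.

Antiaromatic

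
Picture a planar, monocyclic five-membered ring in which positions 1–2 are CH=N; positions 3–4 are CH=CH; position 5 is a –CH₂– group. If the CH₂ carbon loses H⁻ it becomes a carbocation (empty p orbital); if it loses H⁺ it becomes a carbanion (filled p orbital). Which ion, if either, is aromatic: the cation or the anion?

The anion

In either ion the ring is fully conjugated: every atom, including the new sp² carbon, supplies a p orbital.
Cation: 2 × 2 + 0 = 4 π electrons → 4(1), antiaromatic.
Anion: 2 × 2 + 2 = 6 π electrons → 4(1)+2, aromatic.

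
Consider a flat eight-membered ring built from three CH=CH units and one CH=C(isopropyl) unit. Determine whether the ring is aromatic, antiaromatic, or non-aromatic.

Antiaromatic

Every ring atom contributes a p orbital perpendicular to the ring (every atom in a ring double bond is sp² and brings one electron to the p orbital), so the π system is cyclic and fully conjugated.
Counting π electrons: 4 × 2 = 8 from the 4 double-bond units.
8 is a 4n count (n = 2), so the planar conjugated ring is antiaromatic.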